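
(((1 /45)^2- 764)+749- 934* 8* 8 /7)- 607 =-129863243 /14175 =-9161.43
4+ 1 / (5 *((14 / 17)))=297 / 70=4.24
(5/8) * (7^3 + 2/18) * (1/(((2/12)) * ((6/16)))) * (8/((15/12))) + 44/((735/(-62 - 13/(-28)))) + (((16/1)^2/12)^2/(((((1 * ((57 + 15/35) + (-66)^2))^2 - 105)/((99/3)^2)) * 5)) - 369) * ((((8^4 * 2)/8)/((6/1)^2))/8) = 60822568537652395/2946338038917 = 20643.45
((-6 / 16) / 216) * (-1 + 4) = -1 / 192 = -0.01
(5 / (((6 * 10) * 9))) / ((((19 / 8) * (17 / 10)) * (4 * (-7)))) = -5 / 61047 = -0.00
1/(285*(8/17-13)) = -17/60705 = -0.00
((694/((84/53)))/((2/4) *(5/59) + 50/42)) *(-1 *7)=-2486.25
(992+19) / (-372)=-337 / 124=-2.72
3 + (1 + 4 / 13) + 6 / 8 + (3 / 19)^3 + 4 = 3231993 / 356668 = 9.06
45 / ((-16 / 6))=-135 / 8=-16.88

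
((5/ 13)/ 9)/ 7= 5/ 819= 0.01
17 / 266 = 0.06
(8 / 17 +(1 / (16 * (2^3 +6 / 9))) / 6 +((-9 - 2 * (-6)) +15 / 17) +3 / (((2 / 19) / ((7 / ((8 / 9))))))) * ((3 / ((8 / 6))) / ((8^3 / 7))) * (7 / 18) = 158565421 / 57933824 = 2.74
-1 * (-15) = 15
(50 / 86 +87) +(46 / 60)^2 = 3412147 / 38700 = 88.17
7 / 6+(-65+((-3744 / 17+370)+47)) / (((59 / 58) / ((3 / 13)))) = 31.06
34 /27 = 1.26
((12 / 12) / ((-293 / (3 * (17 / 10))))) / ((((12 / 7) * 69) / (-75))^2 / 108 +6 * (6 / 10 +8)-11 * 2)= -937125 / 1594866976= -0.00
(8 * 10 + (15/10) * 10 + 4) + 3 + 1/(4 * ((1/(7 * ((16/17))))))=1762/17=103.65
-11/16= -0.69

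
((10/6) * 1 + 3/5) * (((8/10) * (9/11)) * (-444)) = -181152/275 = -658.73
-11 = -11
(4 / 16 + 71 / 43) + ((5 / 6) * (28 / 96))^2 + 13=13339267 / 891648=14.96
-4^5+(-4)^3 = -1088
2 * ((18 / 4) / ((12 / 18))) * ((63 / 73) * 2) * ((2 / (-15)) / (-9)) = 126 / 365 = 0.35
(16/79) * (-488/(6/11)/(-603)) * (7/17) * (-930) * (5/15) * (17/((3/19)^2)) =-33641041280/1286199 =-26155.39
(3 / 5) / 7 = 3 / 35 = 0.09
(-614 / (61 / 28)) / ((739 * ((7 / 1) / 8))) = -19648 / 45079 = -0.44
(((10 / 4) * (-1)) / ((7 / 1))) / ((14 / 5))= -25 / 196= -0.13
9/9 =1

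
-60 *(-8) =480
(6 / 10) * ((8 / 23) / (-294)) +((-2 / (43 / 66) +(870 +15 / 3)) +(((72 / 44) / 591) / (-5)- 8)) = 863.93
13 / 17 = 0.76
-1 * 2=-2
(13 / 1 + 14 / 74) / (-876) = -122 / 8103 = -0.02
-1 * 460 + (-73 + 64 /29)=-15393 /29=-530.79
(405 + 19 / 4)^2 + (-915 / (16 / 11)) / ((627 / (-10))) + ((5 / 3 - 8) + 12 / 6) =153125495 / 912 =167900.76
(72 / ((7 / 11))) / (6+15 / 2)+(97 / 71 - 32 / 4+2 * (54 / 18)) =11551 / 1491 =7.75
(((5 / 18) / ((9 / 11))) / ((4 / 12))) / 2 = 55 / 108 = 0.51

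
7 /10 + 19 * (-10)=-1893 /10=-189.30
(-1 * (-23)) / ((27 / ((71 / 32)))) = 1633 / 864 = 1.89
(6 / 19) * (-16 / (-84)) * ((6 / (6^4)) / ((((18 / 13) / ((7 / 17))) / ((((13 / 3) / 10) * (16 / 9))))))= 676 / 10596015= 0.00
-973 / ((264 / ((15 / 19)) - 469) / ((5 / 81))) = 24325 / 54513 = 0.45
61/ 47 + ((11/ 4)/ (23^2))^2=273130503/ 210440432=1.30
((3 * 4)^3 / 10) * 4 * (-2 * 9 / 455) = -62208 / 2275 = -27.34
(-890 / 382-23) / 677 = -4838 / 129307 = -0.04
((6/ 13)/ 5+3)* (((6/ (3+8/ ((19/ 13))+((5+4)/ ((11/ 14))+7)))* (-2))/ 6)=-209/ 910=-0.23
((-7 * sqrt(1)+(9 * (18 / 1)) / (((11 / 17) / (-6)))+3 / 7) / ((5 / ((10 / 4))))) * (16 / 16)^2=-58087 / 77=-754.38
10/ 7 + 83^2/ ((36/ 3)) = 48343/ 84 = 575.51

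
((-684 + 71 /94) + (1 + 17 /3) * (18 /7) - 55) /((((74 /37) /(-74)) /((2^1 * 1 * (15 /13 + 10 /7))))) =87779725 /637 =137801.77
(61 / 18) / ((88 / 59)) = 3599 / 1584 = 2.27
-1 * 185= -185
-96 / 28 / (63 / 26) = -208 / 147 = -1.41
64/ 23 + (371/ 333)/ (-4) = 76715/ 30636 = 2.50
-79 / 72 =-1.10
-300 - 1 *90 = -390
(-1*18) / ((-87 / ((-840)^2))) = 4233600 / 29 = 145986.21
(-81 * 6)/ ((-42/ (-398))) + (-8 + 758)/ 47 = -1509936/ 329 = -4589.47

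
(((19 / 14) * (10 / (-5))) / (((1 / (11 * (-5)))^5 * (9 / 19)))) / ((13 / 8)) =1453485275000 / 819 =1774707295.48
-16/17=-0.94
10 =10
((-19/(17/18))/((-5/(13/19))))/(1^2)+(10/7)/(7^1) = 12316/4165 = 2.96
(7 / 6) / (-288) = -7 / 1728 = -0.00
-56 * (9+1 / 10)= -2548 / 5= -509.60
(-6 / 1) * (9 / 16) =-27 / 8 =-3.38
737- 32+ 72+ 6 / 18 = 2332 / 3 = 777.33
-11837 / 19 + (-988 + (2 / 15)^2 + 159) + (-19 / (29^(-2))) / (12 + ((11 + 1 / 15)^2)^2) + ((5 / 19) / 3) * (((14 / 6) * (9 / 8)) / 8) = -75527783218794299 / 51979939502400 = -1453.02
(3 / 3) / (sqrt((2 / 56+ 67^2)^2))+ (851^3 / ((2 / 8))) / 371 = 309855895391760 / 46632103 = 6644690.58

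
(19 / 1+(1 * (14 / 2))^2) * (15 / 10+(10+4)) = 1054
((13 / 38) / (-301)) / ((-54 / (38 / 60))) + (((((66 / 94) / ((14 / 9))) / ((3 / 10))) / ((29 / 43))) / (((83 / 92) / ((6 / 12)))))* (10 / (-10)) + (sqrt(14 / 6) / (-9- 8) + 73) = 7917530460557 / 110327925960- sqrt(21) / 51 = 71.67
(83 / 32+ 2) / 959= 21 / 4384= 0.00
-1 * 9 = -9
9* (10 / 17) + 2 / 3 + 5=559 / 51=10.96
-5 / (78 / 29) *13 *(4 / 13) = -290 / 39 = -7.44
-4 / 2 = -2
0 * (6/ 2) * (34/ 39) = 0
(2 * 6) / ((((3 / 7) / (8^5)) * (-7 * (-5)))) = 131072 / 5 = 26214.40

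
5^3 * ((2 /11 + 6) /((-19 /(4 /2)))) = -17000 /209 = -81.34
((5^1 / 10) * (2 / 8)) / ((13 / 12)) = 3 / 26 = 0.12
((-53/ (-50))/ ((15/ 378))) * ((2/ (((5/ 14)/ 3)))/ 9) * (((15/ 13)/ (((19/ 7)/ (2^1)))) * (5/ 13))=1308888/ 80275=16.31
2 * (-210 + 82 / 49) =-20416 / 49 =-416.65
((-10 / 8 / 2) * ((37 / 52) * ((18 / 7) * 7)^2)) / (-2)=14985 / 208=72.04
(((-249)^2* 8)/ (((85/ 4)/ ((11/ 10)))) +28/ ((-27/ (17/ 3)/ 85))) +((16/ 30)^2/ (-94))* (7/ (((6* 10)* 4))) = 203672326946/ 8089875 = 25176.20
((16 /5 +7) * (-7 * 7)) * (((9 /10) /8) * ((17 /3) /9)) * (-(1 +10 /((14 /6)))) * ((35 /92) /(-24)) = -523957 /176640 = -2.97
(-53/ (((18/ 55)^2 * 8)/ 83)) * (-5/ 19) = 66534875/ 49248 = 1351.02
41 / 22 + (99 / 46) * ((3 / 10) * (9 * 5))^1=31289 / 1012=30.92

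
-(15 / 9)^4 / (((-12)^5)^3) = 625 / 1247968747541495808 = 0.00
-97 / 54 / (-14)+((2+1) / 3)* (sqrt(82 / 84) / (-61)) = 97 / 756 -sqrt(1722) / 2562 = 0.11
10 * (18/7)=180/7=25.71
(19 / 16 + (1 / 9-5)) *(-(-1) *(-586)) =156169 / 72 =2169.01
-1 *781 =-781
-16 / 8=-2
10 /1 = 10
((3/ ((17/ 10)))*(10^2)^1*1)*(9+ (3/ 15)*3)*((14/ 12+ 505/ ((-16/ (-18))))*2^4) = 262329600/ 17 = 15431152.94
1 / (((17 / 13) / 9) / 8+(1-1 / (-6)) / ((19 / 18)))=17784 / 19979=0.89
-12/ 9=-4/ 3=-1.33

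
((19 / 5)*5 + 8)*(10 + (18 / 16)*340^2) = 3511620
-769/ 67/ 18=-769/ 1206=-0.64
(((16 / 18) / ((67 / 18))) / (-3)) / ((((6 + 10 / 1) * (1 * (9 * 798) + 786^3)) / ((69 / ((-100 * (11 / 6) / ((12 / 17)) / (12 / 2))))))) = 46 / 2816674872825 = 0.00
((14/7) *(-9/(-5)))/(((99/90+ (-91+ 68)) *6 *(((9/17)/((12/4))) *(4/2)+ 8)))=-17/5183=-0.00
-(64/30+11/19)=-773/285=-2.71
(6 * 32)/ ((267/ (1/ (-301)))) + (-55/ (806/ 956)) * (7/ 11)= -448205762/ 10795967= -41.52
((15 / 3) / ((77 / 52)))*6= 20.26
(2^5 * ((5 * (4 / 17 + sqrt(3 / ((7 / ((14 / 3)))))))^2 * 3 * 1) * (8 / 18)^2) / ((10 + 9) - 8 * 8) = -28.66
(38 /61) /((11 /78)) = 4.42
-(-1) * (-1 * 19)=-19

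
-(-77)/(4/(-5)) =-385/4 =-96.25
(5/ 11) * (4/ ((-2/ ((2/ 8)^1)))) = -5/ 22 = -0.23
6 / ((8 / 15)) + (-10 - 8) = -27 / 4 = -6.75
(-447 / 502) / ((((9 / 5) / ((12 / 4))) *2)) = -745 / 1004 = -0.74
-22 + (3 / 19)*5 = -403 / 19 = -21.21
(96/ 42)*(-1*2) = -32/ 7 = -4.57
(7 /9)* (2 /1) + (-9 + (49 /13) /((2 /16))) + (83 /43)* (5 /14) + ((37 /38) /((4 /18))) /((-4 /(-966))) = 5789520307 /5352984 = 1081.55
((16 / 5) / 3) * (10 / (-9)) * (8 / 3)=-256 / 81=-3.16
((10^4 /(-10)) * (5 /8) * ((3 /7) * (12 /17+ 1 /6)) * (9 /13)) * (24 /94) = -3003750 /72709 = -41.31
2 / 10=1 / 5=0.20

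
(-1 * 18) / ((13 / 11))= -198 / 13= -15.23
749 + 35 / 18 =13517 / 18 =750.94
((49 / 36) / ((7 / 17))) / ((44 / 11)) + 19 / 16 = 145 / 72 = 2.01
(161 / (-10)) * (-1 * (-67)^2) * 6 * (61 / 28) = 18894201 / 20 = 944710.05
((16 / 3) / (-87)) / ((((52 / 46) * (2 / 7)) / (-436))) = 280784 / 3393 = 82.75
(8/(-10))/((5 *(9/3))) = -4/75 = -0.05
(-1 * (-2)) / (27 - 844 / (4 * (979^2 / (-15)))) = 958441 / 12940536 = 0.07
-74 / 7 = -10.57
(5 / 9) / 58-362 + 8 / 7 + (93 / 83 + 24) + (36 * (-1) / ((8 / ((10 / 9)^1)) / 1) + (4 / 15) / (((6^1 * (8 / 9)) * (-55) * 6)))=-113670080647 / 333610200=-340.73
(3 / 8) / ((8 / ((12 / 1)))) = 9 / 16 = 0.56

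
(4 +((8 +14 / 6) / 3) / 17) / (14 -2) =0.35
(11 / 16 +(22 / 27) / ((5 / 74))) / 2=27533 / 4320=6.37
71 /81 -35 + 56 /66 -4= -33212 /891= -37.27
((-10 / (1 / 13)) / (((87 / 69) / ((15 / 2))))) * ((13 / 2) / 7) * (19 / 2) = -5538975 / 812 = -6821.40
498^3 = 123505992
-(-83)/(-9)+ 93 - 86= -2.22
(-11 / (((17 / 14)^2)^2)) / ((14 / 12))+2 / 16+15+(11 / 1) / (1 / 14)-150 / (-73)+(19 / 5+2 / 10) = 8333086433 / 48776264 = 170.84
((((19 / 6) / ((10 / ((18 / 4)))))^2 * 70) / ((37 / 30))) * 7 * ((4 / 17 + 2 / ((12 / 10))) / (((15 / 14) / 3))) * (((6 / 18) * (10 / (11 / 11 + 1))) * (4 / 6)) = 12010831 / 2516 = 4773.78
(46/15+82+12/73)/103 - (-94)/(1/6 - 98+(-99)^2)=5497073572/6566229915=0.84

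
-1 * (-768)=768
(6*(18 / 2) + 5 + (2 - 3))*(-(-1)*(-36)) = -2088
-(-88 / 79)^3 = 681472 / 493039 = 1.38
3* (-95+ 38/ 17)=-4731/ 17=-278.29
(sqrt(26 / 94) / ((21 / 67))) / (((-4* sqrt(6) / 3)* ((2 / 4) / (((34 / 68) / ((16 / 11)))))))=-737* sqrt(3666) / 126336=-0.35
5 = 5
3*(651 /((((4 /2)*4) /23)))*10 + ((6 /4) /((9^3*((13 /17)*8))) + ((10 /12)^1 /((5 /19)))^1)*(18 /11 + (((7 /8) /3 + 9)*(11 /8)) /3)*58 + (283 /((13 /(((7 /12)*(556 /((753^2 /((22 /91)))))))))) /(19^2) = 2709496385542510552999 /47342673414406656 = 57231.59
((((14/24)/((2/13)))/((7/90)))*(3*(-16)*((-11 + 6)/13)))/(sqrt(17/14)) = 900*sqrt(238)/17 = 816.74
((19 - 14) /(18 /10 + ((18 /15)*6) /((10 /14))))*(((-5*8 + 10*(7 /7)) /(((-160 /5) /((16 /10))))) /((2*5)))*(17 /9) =0.12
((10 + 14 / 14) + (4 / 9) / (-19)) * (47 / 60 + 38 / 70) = 14.56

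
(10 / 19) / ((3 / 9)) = 30 / 19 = 1.58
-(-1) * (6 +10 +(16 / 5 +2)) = 106 / 5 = 21.20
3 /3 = 1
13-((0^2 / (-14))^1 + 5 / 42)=12.88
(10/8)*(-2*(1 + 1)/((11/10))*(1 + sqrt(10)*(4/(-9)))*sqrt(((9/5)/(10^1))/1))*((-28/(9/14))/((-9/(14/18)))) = -13720*sqrt(2)/2673 + 109760*sqrt(5)/24057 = 2.94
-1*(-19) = 19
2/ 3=0.67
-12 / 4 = -3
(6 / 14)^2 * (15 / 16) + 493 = 386647 / 784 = 493.17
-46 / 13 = -3.54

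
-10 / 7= -1.43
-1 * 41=-41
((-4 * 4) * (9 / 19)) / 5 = -144 / 95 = -1.52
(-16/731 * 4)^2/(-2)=-2048/534361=-0.00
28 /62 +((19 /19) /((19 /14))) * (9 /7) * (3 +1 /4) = 4159 /1178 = 3.53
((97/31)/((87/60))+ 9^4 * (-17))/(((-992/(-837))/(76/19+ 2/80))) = -435872920581/1150720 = -378782.78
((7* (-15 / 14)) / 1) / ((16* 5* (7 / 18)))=-27 / 112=-0.24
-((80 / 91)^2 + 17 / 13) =-17229 / 8281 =-2.08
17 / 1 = 17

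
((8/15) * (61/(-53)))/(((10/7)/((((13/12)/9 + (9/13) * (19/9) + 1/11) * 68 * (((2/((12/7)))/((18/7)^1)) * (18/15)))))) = -3675710794/138127275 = -26.61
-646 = -646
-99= -99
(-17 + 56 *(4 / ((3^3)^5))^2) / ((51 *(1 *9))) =-3500149245608137 / 94504029631443891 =-0.04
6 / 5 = 1.20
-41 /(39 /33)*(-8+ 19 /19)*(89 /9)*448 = 125875904 /117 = 1075862.43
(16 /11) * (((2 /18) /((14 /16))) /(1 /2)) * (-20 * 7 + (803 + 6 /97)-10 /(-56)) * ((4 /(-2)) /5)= -230574208 /2352735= -98.00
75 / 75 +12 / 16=7 / 4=1.75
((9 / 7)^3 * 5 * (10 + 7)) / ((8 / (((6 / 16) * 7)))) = 185895 / 3136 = 59.28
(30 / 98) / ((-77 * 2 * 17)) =-15 / 128282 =-0.00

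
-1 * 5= -5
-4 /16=-1 /4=-0.25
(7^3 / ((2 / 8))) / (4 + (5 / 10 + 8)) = 2744 / 25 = 109.76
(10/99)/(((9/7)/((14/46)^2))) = 3430/471339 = 0.01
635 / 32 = 19.84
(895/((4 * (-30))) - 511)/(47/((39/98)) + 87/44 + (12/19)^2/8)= -642344989/148834930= -4.32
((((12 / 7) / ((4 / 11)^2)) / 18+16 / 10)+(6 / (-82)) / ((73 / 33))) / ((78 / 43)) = 247258471 / 196101360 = 1.26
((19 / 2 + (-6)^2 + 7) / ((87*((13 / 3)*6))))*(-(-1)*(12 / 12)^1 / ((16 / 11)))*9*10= 1.44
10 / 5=2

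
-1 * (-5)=5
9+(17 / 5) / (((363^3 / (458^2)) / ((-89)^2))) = 30398637563 / 239160735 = 127.11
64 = 64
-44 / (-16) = 11 / 4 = 2.75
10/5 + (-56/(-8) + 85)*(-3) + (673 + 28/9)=3619/9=402.11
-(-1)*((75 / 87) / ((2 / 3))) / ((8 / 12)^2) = 675 / 232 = 2.91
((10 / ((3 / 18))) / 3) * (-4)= -80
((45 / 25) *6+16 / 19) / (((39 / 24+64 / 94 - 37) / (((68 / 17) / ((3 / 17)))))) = -28278208 / 3717825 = -7.61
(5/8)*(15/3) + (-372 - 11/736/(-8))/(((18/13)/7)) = -198988375/105984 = -1877.53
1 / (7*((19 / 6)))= 6 / 133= 0.05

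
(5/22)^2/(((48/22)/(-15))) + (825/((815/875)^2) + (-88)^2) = 81314297147/9352288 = 8694.59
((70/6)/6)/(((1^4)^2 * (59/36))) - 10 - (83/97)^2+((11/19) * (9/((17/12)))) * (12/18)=-1271955561/179307313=-7.09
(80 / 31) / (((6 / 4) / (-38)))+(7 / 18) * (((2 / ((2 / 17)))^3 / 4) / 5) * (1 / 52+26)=156058057 / 64480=2420.26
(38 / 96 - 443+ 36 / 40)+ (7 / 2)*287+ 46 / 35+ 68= 212389 / 336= 632.11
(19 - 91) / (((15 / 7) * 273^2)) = -8 / 17745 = -0.00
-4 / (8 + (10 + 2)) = -1 / 5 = -0.20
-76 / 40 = -19 / 10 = -1.90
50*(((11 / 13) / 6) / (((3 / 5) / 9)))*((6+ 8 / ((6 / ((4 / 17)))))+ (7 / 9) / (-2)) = 626.67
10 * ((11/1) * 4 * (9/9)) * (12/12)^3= 440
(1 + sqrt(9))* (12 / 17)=48 / 17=2.82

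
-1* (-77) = 77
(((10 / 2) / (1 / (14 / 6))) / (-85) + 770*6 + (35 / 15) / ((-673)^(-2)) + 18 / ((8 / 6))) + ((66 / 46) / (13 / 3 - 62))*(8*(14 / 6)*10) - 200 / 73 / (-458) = 7201738325821295 / 6784728186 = 1061463.06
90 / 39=30 / 13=2.31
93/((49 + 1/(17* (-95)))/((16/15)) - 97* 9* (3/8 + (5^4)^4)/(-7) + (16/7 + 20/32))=1682184/344212646486104493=0.00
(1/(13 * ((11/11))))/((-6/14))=-7/39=-0.18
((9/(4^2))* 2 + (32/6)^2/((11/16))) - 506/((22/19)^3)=-2469377/8712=-283.45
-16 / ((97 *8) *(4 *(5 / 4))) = -2 / 485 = -0.00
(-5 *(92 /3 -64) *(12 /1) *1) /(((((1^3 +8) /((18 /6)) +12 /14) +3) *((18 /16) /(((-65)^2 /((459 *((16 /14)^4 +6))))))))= 35504787500 /114647643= 309.69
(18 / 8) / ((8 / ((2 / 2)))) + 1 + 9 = 329 / 32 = 10.28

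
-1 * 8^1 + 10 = 2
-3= -3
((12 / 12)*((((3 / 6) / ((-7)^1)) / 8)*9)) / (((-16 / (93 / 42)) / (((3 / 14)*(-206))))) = -86211 / 175616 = -0.49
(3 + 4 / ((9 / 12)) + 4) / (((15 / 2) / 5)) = 74 / 9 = 8.22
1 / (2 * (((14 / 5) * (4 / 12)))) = 15 / 28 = 0.54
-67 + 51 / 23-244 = -308.78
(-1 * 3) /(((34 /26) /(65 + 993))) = -41262 /17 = -2427.18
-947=-947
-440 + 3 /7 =-3077 /7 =-439.57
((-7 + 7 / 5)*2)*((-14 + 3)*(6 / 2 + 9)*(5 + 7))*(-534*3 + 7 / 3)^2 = 226987632256 / 5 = 45397526451.20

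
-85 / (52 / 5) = -425 / 52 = -8.17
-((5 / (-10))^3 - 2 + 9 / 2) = -19 / 8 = -2.38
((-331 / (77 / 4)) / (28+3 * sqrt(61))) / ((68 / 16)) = -21184 / 43945+15888 * sqrt(61) / 307615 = -0.08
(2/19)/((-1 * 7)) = -2/133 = -0.02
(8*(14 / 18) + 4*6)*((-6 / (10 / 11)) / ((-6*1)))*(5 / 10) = 748 / 45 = 16.62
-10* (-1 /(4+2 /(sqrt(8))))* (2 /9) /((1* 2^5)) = 5 /279 - 5* sqrt(2) /2232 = 0.01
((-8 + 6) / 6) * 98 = -98 / 3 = -32.67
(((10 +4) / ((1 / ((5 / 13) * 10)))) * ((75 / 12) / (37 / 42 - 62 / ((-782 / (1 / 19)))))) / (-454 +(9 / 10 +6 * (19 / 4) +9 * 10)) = -1.14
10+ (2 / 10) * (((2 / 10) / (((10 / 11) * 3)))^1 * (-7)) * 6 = 9.38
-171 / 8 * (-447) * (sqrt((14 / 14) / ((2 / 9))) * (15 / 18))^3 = 9554625 * sqrt(2) / 256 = 52782.34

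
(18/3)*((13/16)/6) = 0.81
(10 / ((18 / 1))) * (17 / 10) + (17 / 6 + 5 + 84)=835 / 9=92.78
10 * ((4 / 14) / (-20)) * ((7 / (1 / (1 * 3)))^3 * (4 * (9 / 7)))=-6804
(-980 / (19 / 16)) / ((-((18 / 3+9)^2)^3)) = 3136 / 43284375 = 0.00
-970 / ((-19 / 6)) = 5820 / 19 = 306.32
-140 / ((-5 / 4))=112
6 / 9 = 2 / 3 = 0.67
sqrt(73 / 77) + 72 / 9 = sqrt(5621) / 77 + 8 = 8.97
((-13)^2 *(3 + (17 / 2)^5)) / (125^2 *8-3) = 239972057 / 3999904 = 59.99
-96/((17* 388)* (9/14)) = -112/4947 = -0.02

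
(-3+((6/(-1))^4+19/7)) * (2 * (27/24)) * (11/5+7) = 187749/7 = 26821.29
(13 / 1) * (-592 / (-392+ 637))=-7696 / 245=-31.41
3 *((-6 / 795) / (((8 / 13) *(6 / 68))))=-221 / 530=-0.42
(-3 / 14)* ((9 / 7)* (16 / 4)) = -54 / 49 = -1.10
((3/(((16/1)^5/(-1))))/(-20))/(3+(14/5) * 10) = 3/650117120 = 0.00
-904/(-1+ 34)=-904/33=-27.39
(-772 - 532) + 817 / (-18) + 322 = -18493 / 18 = -1027.39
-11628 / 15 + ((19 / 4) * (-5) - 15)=-813.95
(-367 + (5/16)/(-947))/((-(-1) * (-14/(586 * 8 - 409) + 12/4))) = -23794616131/194294096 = -122.47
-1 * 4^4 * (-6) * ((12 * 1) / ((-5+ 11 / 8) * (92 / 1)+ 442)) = 36864 / 217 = 169.88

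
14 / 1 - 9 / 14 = 187 / 14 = 13.36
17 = 17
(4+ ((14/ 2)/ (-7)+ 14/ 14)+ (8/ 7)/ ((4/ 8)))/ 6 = 22/ 21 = 1.05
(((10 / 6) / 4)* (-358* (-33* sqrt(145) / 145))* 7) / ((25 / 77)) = 1061291* sqrt(145) / 1450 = 8813.54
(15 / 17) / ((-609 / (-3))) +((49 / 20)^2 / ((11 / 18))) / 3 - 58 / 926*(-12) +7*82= 2031884668039 / 3515188600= 578.03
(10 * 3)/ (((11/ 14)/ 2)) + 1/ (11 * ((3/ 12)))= 844/ 11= 76.73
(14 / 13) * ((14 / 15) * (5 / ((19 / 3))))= 0.79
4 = 4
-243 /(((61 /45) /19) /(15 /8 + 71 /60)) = -5083317 /488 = -10416.63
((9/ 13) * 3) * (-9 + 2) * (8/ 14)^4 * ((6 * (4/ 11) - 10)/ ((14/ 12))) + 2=4253278/ 343343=12.39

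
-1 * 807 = -807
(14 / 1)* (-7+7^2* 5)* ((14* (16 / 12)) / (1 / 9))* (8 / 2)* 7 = 15673728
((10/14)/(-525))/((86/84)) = -2/1505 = -0.00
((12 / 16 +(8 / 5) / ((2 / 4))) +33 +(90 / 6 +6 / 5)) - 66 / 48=2071 / 40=51.78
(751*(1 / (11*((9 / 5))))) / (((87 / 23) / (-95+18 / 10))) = -8049218 / 8613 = -934.54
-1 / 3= -0.33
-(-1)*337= 337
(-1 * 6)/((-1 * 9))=2/3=0.67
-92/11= -8.36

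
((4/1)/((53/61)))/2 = 122/53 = 2.30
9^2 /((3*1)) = 27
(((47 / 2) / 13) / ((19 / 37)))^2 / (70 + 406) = 3024121 / 116161136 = 0.03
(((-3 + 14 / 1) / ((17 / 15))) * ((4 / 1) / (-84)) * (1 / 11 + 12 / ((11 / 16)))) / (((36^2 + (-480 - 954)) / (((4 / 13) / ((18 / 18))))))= 1930 / 106743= 0.02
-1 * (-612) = 612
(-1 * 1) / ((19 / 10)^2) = -0.28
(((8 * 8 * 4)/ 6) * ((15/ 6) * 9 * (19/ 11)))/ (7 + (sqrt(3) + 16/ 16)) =145920/ 671-18240 * sqrt(3)/ 671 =170.38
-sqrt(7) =-2.65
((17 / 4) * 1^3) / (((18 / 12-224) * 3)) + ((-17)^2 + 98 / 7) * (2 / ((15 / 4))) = 86291 / 534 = 161.59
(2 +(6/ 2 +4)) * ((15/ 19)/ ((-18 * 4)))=-15/ 152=-0.10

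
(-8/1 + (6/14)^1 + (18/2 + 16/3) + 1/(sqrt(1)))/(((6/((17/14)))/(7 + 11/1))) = 2771/98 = 28.28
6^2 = 36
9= 9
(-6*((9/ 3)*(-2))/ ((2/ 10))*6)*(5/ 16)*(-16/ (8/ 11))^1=-7425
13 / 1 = 13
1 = 1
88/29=3.03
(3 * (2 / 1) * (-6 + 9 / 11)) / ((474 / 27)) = -1539 / 869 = -1.77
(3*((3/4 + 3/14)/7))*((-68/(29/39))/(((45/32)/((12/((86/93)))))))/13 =-8195904/305515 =-26.83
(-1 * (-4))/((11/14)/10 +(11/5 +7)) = 560/1299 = 0.43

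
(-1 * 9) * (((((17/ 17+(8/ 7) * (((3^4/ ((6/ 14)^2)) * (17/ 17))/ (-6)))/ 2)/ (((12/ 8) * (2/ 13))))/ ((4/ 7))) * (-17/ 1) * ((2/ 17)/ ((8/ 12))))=-67977/ 8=-8497.12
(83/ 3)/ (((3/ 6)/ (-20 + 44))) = 1328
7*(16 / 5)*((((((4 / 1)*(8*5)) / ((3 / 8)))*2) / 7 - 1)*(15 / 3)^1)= 40624 / 3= 13541.33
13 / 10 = 1.30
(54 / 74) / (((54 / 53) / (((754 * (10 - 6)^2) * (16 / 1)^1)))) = 5115136 / 37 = 138246.92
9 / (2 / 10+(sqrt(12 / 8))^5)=-1440 / 6043+8100 *sqrt(6) / 6043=3.04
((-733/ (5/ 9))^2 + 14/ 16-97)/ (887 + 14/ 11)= 3829584517/ 1954200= 1959.67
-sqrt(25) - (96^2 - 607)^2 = -74114886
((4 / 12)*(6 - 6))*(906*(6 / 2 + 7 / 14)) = 0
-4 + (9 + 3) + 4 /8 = 17 /2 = 8.50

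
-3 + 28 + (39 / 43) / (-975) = 26874 / 1075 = 25.00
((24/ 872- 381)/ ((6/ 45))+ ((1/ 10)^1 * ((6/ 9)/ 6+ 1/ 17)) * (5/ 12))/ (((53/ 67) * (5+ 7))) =-38311377401/ 127278864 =-301.00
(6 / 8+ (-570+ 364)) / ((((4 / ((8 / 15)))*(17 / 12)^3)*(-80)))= 14778 / 122825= 0.12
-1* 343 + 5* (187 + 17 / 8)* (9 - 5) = 6879 / 2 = 3439.50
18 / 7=2.57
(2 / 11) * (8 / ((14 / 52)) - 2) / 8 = 97 / 154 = 0.63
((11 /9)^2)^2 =14641 /6561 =2.23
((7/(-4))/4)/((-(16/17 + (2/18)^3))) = 86751/186896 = 0.46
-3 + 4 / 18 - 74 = -691 / 9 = -76.78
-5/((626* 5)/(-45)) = 45/626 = 0.07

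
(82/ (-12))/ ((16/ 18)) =-123/ 16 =-7.69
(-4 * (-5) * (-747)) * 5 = -74700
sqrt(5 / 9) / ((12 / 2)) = sqrt(5) / 18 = 0.12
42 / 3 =14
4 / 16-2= -7 / 4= -1.75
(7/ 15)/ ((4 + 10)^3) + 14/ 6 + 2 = 25481/ 5880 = 4.33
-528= -528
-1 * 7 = -7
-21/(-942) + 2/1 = 635/314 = 2.02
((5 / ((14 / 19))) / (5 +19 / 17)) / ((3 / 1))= 1615 / 4368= 0.37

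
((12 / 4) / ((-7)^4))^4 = 81 / 33232930569601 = 0.00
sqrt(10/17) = sqrt(170)/17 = 0.77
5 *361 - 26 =1779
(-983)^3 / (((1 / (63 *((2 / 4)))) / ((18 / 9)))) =-59841311481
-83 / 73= -1.14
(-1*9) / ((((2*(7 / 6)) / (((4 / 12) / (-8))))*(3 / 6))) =9 / 28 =0.32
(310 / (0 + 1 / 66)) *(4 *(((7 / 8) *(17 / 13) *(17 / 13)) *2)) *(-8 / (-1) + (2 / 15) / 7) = 331913032 / 169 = 1963982.44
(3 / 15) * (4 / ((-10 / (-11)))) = 22 / 25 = 0.88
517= 517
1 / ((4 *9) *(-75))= -1 / 2700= -0.00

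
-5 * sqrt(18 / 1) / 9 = -5 * sqrt(2) / 3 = -2.36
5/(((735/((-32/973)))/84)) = -128/6811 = -0.02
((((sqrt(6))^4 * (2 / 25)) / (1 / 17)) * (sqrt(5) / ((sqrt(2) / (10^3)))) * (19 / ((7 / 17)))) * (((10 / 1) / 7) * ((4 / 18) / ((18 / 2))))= 17571200 * sqrt(10) / 441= 125997.76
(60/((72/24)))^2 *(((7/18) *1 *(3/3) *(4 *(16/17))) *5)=448000/153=2928.10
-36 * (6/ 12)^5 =-9/ 8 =-1.12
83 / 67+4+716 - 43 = 45442 / 67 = 678.24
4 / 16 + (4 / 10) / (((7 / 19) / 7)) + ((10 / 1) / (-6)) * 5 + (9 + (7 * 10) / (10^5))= 255521 / 30000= 8.52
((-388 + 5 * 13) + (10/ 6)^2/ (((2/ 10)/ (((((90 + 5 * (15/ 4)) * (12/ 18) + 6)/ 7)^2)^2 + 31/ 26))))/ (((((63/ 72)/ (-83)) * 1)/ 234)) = -81832115596227/ 16807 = -4868930540.62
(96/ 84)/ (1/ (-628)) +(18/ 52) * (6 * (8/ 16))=-130435/ 182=-716.68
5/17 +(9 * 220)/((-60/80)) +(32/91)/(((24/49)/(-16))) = -1757741/663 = -2651.19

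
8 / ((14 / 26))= 104 / 7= 14.86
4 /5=0.80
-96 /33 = -32 /11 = -2.91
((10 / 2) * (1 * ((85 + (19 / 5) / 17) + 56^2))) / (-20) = -805.31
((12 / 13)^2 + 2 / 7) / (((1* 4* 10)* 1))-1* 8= -188607 / 23660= -7.97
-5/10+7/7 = 1/2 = 0.50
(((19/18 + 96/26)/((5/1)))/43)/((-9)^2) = 1111/4075110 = 0.00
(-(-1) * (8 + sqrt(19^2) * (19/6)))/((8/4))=34.08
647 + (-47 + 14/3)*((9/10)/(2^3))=51379/80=642.24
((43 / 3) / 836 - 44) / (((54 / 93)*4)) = -3419579 / 180576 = -18.94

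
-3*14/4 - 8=-37/2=-18.50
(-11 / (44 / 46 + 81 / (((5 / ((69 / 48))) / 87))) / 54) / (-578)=5060 / 29102248269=0.00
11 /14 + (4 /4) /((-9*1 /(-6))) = 61 /42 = 1.45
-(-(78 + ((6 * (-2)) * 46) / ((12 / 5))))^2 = -23104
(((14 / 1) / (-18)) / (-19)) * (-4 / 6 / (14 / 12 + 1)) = -28 / 2223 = -0.01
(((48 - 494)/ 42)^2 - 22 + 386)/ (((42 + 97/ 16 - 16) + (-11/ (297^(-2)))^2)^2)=53824768/ 100069306484079935385834021081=0.00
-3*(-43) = 129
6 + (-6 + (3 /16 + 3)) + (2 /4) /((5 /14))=367 /80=4.59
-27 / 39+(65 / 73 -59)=-55803 / 949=-58.80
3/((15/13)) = 13/5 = 2.60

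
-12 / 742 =-6 / 371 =-0.02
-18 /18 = -1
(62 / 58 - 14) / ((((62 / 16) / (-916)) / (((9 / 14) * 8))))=98928000 / 6293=15720.32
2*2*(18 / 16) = 9 / 2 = 4.50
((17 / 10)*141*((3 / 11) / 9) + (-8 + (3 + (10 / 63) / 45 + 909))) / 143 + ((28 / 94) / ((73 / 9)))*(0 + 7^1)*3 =218602835783 / 30600780210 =7.14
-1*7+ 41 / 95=-624 / 95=-6.57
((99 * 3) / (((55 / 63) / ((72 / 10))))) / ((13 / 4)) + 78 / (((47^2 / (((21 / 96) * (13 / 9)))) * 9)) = 233747504347 / 310143600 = 753.68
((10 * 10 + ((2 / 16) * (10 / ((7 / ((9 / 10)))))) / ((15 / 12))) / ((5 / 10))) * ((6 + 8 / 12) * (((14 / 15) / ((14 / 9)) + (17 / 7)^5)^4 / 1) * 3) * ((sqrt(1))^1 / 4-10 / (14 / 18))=-6465222866491242465750911459934992 / 2443638155364367530625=-2645736584321.43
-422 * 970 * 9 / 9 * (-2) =818680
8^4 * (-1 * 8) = -32768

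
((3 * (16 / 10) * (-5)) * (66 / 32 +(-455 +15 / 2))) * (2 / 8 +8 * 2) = 1389765 / 8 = 173720.62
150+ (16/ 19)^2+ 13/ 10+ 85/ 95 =551983/ 3610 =152.90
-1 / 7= -0.14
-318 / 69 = -4.61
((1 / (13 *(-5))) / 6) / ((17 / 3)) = -1 / 2210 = -0.00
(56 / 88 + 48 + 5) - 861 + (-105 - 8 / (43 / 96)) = -439996 / 473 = -930.22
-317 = -317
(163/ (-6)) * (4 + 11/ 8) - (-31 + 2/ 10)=-27653/ 240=-115.22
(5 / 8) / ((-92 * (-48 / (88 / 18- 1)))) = 175 / 317952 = 0.00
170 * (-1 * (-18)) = 3060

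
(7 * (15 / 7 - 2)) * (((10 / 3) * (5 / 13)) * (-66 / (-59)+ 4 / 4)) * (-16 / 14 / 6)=-25000 / 48321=-0.52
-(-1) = 1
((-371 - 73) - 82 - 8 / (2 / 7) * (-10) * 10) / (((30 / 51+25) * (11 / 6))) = 77316 / 1595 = 48.47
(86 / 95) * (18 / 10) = 1.63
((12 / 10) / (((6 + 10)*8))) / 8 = 3 / 2560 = 0.00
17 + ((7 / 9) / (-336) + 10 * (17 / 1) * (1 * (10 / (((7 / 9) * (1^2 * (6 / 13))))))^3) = 544550938649 / 148176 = 3675027.93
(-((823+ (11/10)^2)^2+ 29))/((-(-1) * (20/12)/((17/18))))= -38496563699/100000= -384965.64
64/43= 1.49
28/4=7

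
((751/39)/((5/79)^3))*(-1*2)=-740544578/4875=-151906.58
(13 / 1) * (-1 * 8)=-104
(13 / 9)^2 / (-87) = -169 / 7047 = -0.02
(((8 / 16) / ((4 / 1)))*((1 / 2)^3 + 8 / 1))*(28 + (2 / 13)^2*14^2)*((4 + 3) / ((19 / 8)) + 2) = 324065 / 1976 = 164.00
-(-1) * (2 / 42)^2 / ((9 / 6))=2 / 1323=0.00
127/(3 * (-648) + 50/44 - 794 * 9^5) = -2794/1031510675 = -0.00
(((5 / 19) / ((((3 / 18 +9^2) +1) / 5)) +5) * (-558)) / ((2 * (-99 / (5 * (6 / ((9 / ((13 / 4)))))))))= 94674775 / 618222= 153.14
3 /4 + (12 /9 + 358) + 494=10249 /12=854.08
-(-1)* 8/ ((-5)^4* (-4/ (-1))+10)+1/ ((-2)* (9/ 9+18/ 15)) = -0.22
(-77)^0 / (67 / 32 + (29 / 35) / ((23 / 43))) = 25760 / 93839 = 0.27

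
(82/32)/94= 41/1504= 0.03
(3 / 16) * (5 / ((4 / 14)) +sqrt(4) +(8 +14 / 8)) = 351 / 64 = 5.48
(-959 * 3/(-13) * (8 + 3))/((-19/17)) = -537999/247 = -2178.13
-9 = -9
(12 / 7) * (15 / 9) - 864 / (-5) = 175.66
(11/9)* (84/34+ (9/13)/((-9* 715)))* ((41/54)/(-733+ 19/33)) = -176058223/56246732100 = -0.00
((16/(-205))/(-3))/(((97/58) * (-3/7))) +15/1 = 2677979/178965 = 14.96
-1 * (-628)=628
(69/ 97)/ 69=1/ 97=0.01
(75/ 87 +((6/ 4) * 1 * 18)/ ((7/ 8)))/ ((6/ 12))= 12878/ 203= 63.44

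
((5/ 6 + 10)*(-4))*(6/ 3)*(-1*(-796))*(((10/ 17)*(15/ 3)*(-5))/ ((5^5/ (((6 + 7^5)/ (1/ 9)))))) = 245620128/ 5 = 49124025.60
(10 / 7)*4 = 40 / 7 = 5.71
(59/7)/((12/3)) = 59/28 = 2.11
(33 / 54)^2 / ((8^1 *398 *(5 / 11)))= 1331 / 5158080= 0.00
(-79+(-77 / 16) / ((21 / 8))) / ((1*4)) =-485 / 24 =-20.21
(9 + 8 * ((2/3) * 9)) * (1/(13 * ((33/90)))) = 1710/143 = 11.96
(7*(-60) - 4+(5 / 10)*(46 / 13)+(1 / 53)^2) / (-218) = 7709294 / 3980353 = 1.94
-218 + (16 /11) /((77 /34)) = -184102 /847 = -217.36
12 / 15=4 / 5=0.80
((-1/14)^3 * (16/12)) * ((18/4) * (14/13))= -3/1274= -0.00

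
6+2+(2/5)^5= 25032/3125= 8.01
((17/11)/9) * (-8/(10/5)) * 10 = -6.87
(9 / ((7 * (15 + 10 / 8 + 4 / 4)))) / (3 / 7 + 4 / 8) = 24 / 299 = 0.08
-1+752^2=565503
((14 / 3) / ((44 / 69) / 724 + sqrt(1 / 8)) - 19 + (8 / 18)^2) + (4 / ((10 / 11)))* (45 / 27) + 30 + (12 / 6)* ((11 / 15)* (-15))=-44244171089 / 12633906393 + 1455767796* sqrt(2) / 155974153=9.70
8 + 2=10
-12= -12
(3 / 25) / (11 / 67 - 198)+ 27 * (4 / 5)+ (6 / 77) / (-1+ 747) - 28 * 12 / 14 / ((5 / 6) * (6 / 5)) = -2.40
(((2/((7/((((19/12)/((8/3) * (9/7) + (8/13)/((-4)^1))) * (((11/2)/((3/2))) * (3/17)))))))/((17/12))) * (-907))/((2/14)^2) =-120751631/43061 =-2804.20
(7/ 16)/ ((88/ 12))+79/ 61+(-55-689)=-15946079/ 21472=-742.65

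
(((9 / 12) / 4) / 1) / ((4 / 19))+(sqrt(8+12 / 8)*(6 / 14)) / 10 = 3*sqrt(38) / 140+57 / 64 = 1.02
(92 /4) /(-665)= -23 /665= -0.03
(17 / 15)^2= 1.28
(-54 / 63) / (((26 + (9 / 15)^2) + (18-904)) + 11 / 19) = 475 / 476063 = 0.00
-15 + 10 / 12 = -85 / 6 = -14.17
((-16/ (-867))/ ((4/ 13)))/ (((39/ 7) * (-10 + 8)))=-14/ 2601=-0.01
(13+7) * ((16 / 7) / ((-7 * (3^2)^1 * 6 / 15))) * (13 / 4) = -5.90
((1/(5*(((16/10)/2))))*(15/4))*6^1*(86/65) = 387/52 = 7.44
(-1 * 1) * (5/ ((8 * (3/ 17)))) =-85/ 24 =-3.54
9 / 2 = 4.50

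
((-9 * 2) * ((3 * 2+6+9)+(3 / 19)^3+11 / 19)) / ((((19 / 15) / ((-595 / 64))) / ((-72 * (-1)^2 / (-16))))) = 107019648225 / 8340544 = 12831.26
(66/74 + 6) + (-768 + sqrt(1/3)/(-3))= -28161/37 -sqrt(3)/9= -761.30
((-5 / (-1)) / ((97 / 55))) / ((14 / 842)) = 115775 / 679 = 170.51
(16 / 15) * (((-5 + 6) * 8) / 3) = 128 / 45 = 2.84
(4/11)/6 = 2/33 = 0.06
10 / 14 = 5 / 7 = 0.71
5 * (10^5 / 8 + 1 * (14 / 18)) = 562535 / 9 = 62503.89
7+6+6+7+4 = 30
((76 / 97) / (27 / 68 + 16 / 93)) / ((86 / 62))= 14899344 / 15011429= 0.99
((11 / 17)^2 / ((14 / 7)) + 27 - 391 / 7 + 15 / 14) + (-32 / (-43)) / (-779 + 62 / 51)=-95158127483 / 3450592663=-27.58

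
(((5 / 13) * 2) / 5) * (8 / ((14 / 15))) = 120 / 91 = 1.32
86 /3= 28.67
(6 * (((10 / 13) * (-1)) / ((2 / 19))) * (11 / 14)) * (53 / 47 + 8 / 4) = -65835 / 611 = -107.75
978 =978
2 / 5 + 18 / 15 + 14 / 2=43 / 5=8.60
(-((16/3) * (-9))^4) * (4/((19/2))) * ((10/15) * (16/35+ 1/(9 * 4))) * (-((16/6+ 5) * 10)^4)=89644256985088000/3591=24963591474544.14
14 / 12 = 7 / 6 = 1.17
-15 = -15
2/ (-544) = -1/ 272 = -0.00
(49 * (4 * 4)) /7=112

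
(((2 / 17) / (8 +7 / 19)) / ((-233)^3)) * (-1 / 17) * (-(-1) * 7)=266 / 581249684487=0.00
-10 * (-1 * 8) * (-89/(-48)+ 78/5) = 4189/3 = 1396.33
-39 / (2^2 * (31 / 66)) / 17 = -1287 / 1054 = -1.22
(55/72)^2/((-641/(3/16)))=-3025/17722368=-0.00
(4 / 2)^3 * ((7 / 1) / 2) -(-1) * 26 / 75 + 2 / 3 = 2176 / 75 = 29.01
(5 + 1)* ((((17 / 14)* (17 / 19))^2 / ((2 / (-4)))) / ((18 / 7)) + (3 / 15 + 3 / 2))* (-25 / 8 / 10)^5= -0.01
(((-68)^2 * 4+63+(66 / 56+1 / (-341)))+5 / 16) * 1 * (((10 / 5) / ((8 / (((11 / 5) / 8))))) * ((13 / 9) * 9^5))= 60460980468759 / 555520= 108836730.39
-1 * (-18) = 18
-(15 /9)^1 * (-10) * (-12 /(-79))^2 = 2400 /6241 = 0.38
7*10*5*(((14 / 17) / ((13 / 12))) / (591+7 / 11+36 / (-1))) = 40425 / 84422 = 0.48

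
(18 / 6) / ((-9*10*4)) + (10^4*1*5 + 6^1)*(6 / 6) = 6000719 / 120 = 50005.99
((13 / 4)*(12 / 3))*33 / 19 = 22.58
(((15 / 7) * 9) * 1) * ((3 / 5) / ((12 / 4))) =27 / 7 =3.86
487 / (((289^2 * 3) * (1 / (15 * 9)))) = 21915 / 83521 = 0.26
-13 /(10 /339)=-4407 /10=-440.70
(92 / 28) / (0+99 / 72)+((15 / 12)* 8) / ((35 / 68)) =21.82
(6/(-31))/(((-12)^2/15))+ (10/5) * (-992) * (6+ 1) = -3444229/248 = -13888.02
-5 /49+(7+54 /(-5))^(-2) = -580 /17689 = -0.03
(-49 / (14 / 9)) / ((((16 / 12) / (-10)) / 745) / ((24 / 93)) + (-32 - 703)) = 1408050 / 32854531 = 0.04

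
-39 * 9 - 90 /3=-381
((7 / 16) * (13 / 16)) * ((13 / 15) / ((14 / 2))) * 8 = 169 / 480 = 0.35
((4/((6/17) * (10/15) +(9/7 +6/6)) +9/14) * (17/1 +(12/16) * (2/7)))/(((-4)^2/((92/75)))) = 2.94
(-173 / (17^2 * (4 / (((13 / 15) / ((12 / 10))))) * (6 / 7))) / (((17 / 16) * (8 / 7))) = -110201 / 1061208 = -0.10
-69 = -69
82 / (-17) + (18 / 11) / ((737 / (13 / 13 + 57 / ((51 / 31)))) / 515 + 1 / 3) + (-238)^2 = 45727154762 / 807279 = 56643.56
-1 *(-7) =7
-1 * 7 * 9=-63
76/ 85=0.89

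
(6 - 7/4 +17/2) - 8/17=835/68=12.28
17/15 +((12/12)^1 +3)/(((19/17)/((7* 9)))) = 64583/285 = 226.61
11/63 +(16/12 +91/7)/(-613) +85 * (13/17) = 2516075/38619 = 65.15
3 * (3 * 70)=630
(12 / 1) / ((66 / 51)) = 102 / 11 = 9.27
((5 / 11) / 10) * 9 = 9 / 22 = 0.41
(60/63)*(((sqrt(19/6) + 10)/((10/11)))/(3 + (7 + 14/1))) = 0.51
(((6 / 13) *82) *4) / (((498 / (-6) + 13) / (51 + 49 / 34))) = -877236 / 7735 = -113.41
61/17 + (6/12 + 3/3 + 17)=751/34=22.09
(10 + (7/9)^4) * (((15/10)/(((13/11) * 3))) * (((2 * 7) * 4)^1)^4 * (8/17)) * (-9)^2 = 29429571928064/17901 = 1644018318.98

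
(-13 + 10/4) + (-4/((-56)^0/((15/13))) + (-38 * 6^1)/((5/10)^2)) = -24105/26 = -927.12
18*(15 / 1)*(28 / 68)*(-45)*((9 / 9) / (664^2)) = -42525 / 3747616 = -0.01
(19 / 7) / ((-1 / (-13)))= 247 / 7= 35.29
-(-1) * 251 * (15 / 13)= 3765 / 13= 289.62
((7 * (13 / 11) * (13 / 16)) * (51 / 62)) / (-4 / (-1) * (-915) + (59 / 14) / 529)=-223413099 / 147889795856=-0.00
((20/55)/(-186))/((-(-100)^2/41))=41/5115000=0.00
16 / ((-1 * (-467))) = 16 / 467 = 0.03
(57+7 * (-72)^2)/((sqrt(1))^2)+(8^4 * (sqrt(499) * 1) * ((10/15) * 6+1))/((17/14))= 36345+286720 * sqrt(499)/17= 413100.27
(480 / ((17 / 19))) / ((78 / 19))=28880 / 221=130.68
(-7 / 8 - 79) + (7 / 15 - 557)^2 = 557369057 / 1800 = 309649.48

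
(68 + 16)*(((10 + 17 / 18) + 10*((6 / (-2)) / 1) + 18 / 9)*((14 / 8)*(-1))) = 15043 / 6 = 2507.17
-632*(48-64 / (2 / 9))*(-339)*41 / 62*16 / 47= -16865602560 / 1457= -11575567.99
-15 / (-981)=5 / 327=0.02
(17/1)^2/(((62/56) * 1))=8092/31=261.03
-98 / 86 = -49 / 43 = -1.14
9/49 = 0.18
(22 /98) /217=11 /10633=0.00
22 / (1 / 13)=286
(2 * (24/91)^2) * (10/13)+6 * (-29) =-18720102/107653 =-173.89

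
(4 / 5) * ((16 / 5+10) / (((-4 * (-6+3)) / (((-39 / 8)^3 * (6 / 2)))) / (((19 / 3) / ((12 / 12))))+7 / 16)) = 1586901888 / 64926025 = 24.44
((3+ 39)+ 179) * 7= 1547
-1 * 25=-25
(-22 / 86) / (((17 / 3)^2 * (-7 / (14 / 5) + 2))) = 198 / 12427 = 0.02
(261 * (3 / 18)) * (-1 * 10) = -435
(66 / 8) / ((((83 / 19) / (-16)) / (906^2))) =-2058656688 / 83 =-24803092.63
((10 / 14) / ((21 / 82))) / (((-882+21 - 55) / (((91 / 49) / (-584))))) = 2665 / 275228688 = 0.00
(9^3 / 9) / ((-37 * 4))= -81 / 148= -0.55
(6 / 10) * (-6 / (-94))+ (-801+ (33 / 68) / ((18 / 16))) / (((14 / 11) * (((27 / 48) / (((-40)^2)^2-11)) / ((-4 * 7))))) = 8646042541680451 / 107865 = 80156144640.81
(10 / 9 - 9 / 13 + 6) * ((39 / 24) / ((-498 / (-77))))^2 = 57884827 / 142850304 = 0.41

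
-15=-15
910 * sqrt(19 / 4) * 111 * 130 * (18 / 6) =19696950 * sqrt(19) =85857014.55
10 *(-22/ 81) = -220/ 81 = -2.72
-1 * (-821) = 821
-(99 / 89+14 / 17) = -2929 / 1513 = -1.94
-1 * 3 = -3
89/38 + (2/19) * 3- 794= -791.34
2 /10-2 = -9 /5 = -1.80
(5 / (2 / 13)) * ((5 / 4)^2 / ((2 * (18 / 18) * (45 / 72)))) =325 / 8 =40.62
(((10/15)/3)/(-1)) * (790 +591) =-2762/9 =-306.89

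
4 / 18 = 0.22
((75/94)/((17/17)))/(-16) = -75/1504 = -0.05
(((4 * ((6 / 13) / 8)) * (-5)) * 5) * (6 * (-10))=4500 / 13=346.15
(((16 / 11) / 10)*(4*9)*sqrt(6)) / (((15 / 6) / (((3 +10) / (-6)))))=-1248*sqrt(6) / 275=-11.12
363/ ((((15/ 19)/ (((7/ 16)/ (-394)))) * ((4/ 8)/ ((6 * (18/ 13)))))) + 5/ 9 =-3654499/ 460980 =-7.93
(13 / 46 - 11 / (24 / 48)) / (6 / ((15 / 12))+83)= -0.25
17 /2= 8.50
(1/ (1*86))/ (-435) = -1/ 37410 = -0.00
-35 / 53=-0.66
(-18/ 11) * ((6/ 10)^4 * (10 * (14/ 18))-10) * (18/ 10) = 26.49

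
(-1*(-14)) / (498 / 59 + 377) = 826 / 22741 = 0.04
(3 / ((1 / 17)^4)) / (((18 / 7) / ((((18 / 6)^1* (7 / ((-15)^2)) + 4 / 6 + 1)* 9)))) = 38586702 / 25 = 1543468.08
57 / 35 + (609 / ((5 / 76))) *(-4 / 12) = -107939 / 35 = -3083.97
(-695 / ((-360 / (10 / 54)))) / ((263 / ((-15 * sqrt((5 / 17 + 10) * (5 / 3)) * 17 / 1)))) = -17375 * sqrt(1785) / 511272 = -1.44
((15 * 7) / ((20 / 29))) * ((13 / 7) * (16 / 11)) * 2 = 9048 / 11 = 822.55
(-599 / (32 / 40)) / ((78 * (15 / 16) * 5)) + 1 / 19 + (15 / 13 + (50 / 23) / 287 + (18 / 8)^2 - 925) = -1080913551517 / 1173921840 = -920.77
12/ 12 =1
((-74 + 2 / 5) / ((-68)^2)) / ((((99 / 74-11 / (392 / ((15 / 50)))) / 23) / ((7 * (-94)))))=10097162656 / 55724691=181.20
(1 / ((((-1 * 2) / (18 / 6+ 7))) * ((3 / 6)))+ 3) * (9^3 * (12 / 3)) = -20412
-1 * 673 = -673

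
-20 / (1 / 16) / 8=-40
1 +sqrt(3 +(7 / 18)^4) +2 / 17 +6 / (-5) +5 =sqrt(317329) / 324 +418 / 85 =6.66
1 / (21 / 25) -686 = -14381 / 21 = -684.81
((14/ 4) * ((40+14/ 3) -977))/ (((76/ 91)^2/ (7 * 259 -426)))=-11835760027/ 1824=-6488903.52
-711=-711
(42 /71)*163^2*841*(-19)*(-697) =12428161096974 /71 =175044522492.59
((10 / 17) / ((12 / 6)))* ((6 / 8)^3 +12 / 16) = 375 / 1088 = 0.34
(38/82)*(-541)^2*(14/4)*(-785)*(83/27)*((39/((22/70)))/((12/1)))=-1153998693035825/97416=-11846089893.20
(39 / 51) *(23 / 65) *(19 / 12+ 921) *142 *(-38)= -343499917 / 255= -1347058.50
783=783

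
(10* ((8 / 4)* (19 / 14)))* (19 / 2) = 1805 / 7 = 257.86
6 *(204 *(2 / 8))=306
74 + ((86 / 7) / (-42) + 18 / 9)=75.71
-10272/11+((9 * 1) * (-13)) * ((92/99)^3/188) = -4734296720/5067117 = -934.32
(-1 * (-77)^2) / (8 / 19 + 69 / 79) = -8899429 / 1943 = -4580.25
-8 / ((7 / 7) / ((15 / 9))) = -40 / 3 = -13.33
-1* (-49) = 49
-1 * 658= -658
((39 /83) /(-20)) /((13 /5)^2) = -0.00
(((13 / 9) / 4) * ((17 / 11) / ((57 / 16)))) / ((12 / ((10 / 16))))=1105 / 135432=0.01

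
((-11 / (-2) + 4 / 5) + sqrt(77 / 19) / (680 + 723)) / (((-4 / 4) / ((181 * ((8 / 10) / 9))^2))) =-1834616 / 1125 - 524176 * sqrt(1463) / 53980425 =-1631.14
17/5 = 3.40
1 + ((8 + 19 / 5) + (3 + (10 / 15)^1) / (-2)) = 329 / 30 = 10.97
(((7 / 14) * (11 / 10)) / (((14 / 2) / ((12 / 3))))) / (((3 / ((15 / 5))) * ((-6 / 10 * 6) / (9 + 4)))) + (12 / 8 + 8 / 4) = 149 / 63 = 2.37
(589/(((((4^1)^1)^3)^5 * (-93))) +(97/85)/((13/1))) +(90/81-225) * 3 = -796818080974337/1186484715520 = -671.58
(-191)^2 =36481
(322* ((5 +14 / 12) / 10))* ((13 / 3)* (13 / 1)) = 1006733 / 90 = 11185.92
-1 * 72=-72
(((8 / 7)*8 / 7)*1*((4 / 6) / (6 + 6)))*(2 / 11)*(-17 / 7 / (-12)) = 272 / 101871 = 0.00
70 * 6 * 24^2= 241920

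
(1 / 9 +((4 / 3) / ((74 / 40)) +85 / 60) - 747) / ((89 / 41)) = -40672369 / 118548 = -343.09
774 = 774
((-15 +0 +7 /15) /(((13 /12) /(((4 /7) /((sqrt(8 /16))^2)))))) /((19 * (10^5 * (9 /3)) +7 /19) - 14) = -132544 /49276382155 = -0.00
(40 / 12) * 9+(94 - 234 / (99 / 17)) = 922 / 11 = 83.82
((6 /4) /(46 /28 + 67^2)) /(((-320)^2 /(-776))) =-2037 /804723200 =-0.00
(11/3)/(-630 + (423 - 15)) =-11/666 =-0.02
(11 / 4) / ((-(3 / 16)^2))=-704 / 9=-78.22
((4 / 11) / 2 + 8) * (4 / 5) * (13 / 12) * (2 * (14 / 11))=2184 / 121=18.05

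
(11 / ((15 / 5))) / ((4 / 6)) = 11 / 2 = 5.50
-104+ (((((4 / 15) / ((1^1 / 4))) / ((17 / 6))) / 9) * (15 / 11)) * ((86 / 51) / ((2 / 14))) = -2956280 / 28611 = -103.33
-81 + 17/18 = -1441/18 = -80.06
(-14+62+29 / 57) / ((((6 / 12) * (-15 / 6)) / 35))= -77420 / 57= -1358.25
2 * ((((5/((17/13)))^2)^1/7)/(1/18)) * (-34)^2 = 608400/7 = 86914.29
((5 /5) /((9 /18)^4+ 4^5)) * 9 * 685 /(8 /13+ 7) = 28496 /36047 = 0.79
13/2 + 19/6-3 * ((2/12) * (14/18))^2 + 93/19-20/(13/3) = 2375777/240084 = 9.90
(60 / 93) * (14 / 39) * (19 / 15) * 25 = 26600 / 3627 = 7.33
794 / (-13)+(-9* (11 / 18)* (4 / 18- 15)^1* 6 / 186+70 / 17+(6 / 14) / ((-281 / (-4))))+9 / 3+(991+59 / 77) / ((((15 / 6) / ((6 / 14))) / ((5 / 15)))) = 498790038251 / 93388104810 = 5.34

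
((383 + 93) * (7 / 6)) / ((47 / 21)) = 248.13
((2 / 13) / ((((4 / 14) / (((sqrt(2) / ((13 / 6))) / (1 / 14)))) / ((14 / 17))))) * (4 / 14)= 2352 * sqrt(2) / 2873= 1.16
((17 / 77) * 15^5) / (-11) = -12909375 / 847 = -15241.29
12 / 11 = 1.09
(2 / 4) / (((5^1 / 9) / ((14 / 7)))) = 9 / 5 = 1.80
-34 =-34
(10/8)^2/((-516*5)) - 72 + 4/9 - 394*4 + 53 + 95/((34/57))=-604338079/421056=-1435.29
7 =7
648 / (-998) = -324 / 499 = -0.65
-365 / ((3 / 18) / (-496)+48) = -1086240 / 142847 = -7.60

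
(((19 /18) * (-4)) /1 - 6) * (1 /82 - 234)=882602 /369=2391.88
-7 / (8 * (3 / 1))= -7 / 24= -0.29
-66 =-66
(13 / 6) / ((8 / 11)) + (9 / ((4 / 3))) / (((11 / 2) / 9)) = 7405 / 528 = 14.02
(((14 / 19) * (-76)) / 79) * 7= -392 / 79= -4.96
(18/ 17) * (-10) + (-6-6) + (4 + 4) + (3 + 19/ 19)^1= -180/ 17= -10.59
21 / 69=7 / 23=0.30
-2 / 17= -0.12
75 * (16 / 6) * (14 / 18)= 155.56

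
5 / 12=0.42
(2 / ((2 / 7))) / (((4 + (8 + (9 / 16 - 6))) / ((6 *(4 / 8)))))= 16 / 5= 3.20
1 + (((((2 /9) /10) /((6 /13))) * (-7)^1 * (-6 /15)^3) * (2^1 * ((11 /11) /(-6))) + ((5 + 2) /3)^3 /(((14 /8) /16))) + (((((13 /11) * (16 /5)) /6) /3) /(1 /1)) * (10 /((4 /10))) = 68157871 /556875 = 122.39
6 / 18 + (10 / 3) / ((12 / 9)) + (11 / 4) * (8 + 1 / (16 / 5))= 25.69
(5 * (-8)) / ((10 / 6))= -24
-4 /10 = -2 /5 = -0.40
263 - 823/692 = 181173/692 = 261.81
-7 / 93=-0.08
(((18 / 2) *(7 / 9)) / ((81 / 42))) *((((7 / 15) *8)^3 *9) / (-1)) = -17210368 / 10125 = -1699.79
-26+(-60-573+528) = -131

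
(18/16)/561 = 3/1496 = 0.00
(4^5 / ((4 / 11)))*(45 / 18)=7040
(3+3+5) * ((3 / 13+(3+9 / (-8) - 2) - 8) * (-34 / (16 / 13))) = 153527 / 64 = 2398.86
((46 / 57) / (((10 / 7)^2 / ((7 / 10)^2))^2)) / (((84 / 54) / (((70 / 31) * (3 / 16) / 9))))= 132590423 / 94240000000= 0.00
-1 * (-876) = 876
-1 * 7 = -7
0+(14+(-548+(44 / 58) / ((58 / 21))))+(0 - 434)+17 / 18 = -14635129 / 15138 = -966.78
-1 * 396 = -396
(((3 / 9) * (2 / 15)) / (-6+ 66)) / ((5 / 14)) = 7 / 3375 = 0.00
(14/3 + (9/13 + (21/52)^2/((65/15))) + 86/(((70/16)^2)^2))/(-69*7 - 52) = -891160699361/84663701850000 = -0.01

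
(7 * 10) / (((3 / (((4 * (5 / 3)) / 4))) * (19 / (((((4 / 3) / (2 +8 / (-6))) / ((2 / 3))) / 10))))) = 35 / 57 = 0.61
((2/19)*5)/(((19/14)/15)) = 2100/361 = 5.82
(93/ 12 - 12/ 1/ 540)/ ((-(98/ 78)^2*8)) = -0.61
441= 441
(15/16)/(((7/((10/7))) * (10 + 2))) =25/1568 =0.02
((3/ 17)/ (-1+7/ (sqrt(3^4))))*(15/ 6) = -135/ 68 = -1.99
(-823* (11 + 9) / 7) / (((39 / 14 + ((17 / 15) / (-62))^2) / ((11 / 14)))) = -78299397000 / 118073011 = -663.14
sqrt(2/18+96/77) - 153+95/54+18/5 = -39863/270+sqrt(72457)/231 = -146.48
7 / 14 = 1 / 2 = 0.50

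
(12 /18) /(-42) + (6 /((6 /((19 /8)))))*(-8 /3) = -400 /63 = -6.35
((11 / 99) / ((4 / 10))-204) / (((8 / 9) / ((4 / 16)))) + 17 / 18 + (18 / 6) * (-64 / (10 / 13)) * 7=-5194231 / 2880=-1803.55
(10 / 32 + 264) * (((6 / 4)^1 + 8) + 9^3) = 6246233 / 32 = 195194.78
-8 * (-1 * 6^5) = 62208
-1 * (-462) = 462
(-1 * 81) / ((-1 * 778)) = 81 / 778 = 0.10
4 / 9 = 0.44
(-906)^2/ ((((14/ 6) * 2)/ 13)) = 16006302/ 7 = 2286614.57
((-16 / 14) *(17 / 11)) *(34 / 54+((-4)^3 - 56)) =39848 / 189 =210.84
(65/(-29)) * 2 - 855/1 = -24925/29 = -859.48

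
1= 1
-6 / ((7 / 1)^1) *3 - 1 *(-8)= 38 / 7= 5.43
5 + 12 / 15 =29 / 5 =5.80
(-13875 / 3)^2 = 21390625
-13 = -13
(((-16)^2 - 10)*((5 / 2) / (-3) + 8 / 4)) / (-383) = -287 / 383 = -0.75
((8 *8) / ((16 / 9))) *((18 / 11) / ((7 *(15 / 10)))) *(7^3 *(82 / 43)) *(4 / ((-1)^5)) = -6943104 / 473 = -14678.87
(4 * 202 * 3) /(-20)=-606 /5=-121.20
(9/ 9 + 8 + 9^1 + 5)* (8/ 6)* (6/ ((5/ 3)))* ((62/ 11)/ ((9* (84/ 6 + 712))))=5704/ 59895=0.10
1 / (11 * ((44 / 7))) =7 / 484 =0.01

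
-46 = -46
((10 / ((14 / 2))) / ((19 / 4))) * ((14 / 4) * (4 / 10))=8 / 19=0.42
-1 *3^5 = -243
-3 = -3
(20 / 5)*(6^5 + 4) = 31120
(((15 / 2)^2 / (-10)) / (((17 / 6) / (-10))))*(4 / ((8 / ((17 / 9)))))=18.75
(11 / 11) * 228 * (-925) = -210900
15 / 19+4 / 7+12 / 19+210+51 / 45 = 425186 / 1995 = 213.13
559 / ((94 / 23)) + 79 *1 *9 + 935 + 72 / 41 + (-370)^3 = -50651215.47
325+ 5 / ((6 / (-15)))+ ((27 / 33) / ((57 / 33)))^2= 225787 / 722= 312.72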